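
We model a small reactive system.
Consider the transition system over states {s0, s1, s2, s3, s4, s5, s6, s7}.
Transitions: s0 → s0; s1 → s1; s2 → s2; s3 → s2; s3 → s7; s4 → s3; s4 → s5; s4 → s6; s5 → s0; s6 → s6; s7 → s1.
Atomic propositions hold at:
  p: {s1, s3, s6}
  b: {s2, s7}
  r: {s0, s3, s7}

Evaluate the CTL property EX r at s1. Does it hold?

Sat(EX r) = {s : some successor in {s0, s3, s7}} = {s0, s3, s4, s5}
s1 ∉ Sat(EX r) = {s0, s3, s4, s5}, so the formula does not hold at s1.

No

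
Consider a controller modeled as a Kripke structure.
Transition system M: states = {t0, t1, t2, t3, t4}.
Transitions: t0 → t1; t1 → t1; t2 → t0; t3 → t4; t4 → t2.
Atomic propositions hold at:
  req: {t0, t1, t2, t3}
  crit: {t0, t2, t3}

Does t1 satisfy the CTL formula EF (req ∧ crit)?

Sat(req ∧ crit) = {t0, t2, t3}
EF (req ∧ crit): least fixpoint, start Z0 = {t0, t2, t3}, add states with some successor in Z. Z1 = {t0, t2, t3, t4}; fixed.
Sat(EF (req ∧ crit)) = {t0, t2, t3, t4}
t1 ∉ Sat(EF (req ∧ crit)) = {t0, t2, t3, t4}, so the formula does not hold at t1.

No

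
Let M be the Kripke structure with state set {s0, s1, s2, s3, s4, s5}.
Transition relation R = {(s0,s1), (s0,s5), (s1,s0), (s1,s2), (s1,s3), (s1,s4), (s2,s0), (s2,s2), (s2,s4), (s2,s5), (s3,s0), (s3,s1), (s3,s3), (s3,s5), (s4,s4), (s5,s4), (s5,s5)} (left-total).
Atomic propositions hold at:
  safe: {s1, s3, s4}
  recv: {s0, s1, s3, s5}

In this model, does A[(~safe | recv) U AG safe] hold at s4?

Yes

Sat(~safe) = {s0, s2, s5}
Sat(~safe | recv) = {s0, s1, s2, s3, s5}
AG safe: greatest fixpoint, start Z0 = {s1, s3, s4}, keep only states in Sat with every successor in Z. Z1 = {s4}; fixed.
Sat(AG safe) = {s4}
A[(~safe | recv) U AG safe]: least fixpoint, start Z0 = Sat(AG safe) = {s4}, add states in Sat(~safe | recv) with every successor in Z. Already a fixed point.
Sat(A[(~safe | recv) U AG safe]) = {s4}
s4 ∈ Sat(A[(~safe | recv) U AG safe]) = {s4}, so the formula holds at s4.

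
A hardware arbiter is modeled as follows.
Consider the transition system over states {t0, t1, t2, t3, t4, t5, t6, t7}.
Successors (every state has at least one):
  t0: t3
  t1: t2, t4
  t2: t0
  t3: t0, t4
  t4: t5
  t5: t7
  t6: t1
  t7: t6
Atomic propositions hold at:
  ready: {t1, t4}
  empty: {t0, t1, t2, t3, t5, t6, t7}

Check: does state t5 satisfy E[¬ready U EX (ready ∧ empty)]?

Sat(¬ready) = {t0, t2, t3, t5, t6, t7}
Sat(ready ∧ empty) = {t1}
Sat(EX (ready ∧ empty)) = {s : some successor in {t1}} = {t6}
E[¬ready U EX (ready ∧ empty)]: least fixpoint, start Z0 = Sat(EX (ready ∧ empty)) = {t6}, add states in Sat(¬ready) with some successor in Z. Z1 = {t6, t7}; Z2 = {t5, t6, t7}; fixed.
Sat(E[¬ready U EX (ready ∧ empty)]) = {t5, t6, t7}
t5 ∈ Sat(E[¬ready U EX (ready ∧ empty)]) = {t5, t6, t7}, so the formula holds at t5.

Yes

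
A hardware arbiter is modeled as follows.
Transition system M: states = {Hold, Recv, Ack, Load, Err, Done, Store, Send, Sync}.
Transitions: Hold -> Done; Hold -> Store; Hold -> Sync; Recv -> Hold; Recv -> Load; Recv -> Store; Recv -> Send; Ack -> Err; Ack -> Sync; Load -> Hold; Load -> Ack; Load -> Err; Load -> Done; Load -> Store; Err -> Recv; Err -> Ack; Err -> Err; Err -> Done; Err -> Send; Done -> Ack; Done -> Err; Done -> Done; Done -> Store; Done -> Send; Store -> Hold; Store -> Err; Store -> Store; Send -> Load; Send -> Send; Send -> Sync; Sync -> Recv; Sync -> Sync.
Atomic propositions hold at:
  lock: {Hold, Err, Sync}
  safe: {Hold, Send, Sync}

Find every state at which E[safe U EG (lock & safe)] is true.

{Hold, Send, Sync}

Sat(lock & safe) = {Hold, Sync}
EG (lock & safe): greatest fixpoint, start Z0 = {Hold, Sync}, keep only states in Sat with some successor in Z. Already a fixed point.
Sat(EG (lock & safe)) = {Hold, Sync}
E[safe U EG (lock & safe)]: least fixpoint, start Z0 = Sat(EG (lock & safe)) = {Hold, Sync}, add states in Sat(safe) with some successor in Z. Z1 = {Hold, Send, Sync}; fixed.
Sat(E[safe U EG (lock & safe)]) = {Hold, Send, Sync}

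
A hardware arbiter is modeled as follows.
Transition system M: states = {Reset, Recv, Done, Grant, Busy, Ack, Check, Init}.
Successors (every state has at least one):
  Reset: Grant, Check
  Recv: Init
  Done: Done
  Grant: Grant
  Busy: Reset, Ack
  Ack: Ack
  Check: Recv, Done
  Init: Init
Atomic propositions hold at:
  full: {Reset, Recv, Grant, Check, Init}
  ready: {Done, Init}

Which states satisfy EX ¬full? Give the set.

{Done, Busy, Ack, Check}

Sat(¬full) = {Done, Busy, Ack}
Sat(EX ¬full) = {s : some successor in {Done, Busy, Ack}} = {Done, Busy, Ack, Check}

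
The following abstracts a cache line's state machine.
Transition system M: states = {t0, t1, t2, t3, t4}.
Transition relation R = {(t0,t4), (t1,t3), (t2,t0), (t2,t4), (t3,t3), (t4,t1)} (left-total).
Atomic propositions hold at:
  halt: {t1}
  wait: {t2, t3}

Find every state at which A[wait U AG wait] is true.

AG wait: greatest fixpoint, start Z0 = {t2, t3}, keep only states in Sat with every successor in Z. Z1 = {t3}; fixed.
Sat(AG wait) = {t3}
A[wait U AG wait]: least fixpoint, start Z0 = Sat(AG wait) = {t3}, add states in Sat(wait) with every successor in Z. Already a fixed point.
Sat(A[wait U AG wait]) = {t3}

{t3}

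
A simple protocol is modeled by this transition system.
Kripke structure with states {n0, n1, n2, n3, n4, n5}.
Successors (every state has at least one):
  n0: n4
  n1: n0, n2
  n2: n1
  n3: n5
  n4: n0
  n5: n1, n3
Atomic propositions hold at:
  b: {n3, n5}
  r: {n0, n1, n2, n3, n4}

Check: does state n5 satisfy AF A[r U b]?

Yes

A[r U b]: least fixpoint, start Z0 = Sat(b) = {n3, n5}, add states in Sat(r) with every successor in Z. Already a fixed point.
Sat(A[r U b]) = {n3, n5}
AF A[r U b]: least fixpoint, start Z0 = {n3, n5}, add states with every successor in Z. Already a fixed point.
Sat(AF A[r U b]) = {n3, n5}
n5 ∈ Sat(AF A[r U b]) = {n3, n5}, so the formula holds at n5.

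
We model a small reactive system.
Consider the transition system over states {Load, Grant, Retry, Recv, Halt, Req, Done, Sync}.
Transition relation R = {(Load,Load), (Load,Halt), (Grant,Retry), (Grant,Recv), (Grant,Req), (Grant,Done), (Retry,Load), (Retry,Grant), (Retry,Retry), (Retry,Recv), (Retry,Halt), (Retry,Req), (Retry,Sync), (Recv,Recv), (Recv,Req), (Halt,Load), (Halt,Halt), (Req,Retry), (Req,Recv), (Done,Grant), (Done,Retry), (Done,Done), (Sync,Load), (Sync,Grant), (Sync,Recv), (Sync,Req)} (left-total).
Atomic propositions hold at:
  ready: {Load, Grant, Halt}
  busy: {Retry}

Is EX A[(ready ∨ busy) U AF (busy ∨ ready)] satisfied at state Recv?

No

Sat(ready ∨ busy) = {Load, Grant, Retry, Halt}
Sat(busy ∨ ready) = {Load, Grant, Retry, Halt}
AF (busy ∨ ready): least fixpoint, start Z0 = {Load, Grant, Retry, Halt}, add states with every successor in Z. Already a fixed point.
Sat(AF (busy ∨ ready)) = {Load, Grant, Retry, Halt}
A[(ready ∨ busy) U AF (busy ∨ ready)]: least fixpoint, start Z0 = Sat(AF (busy ∨ ready)) = {Load, Grant, Retry, Halt}, add states in Sat(ready ∨ busy) with every successor in Z. Already a fixed point.
Sat(A[(ready ∨ busy) U AF (busy ∨ ready)]) = {Load, Grant, Retry, Halt}
Sat(EX A[(ready ∨ busy) U AF (busy ∨ ready)]) = {s : some successor in {Load, Grant, Retry, Halt}} = {Load, Grant, Retry, Halt, Req, Done, Sync}
Recv ∉ Sat(EX A[(ready ∨ busy) U AF (busy ∨ ready)]) = {Load, Grant, Retry, Halt, Req, Done, Sync}, so the formula does not hold at Recv.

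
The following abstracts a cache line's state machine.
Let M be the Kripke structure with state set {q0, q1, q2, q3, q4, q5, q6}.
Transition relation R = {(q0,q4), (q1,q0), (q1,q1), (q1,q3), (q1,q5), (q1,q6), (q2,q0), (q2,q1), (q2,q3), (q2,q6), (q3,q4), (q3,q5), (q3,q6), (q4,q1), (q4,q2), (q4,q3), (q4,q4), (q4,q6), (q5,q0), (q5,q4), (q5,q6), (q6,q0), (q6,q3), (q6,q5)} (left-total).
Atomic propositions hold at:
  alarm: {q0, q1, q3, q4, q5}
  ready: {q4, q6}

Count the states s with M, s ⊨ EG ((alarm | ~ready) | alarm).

6

Sat(~ready) = {q0, q1, q2, q3, q5}
Sat(alarm | ~ready) = {q0, q1, q2, q3, q4, q5}
Sat((alarm | ~ready) | alarm) = {q0, q1, q2, q3, q4, q5}
EG ((alarm | ~ready) | alarm): greatest fixpoint, start Z0 = {q0, q1, q2, q3, q4, q5}, keep only states in Sat with some successor in Z. Already a fixed point.
Sat(EG ((alarm | ~ready) | alarm)) = {q0, q1, q2, q3, q4, q5}
|Sat(EG ((alarm | ~ready) | alarm))| = |{q0, q1, q2, q3, q4, q5}| = 6.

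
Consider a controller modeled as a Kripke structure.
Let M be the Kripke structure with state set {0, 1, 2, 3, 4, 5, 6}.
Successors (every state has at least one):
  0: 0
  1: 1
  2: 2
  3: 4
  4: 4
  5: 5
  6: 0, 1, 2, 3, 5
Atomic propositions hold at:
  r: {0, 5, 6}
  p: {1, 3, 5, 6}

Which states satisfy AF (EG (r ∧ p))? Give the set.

Sat(r ∧ p) = {5, 6}
EG (r ∧ p): greatest fixpoint, start Z0 = {5, 6}, keep only states in Sat with some successor in Z. Already a fixed point.
Sat(EG (r ∧ p)) = {5, 6}
AF (EG (r ∧ p)): least fixpoint, start Z0 = {5, 6}, add states with every successor in Z. Already a fixed point.
Sat(AF (EG (r ∧ p))) = {5, 6}

{5, 6}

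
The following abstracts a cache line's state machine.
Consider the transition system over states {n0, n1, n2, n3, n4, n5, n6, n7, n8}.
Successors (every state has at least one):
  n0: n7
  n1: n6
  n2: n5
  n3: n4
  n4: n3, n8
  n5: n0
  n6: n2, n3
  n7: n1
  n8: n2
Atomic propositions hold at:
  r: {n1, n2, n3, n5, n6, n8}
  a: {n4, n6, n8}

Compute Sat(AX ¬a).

{n0, n2, n5, n6, n7, n8}

Sat(¬a) = {n0, n1, n2, n3, n5, n7}
Sat(AX ¬a) = {s : every successor in {n0, n1, n2, n3, n5, n7}} = {n0, n2, n5, n6, n7, n8}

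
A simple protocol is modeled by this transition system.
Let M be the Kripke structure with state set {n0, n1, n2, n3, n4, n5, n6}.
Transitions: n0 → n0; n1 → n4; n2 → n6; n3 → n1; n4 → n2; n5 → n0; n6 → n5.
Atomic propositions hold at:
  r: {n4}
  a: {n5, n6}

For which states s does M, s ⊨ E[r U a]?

E[r U a]: least fixpoint, start Z0 = Sat(a) = {n5, n6}, add states in Sat(r) with some successor in Z. Already a fixed point.
Sat(E[r U a]) = {n5, n6}

{n5, n6}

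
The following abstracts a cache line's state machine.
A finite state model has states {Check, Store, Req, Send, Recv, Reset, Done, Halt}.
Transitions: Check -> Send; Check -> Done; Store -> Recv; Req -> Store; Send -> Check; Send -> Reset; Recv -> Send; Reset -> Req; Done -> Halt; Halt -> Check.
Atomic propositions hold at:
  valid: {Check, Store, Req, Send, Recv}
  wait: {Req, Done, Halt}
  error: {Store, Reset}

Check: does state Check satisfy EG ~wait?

Sat(~wait) = {Check, Store, Send, Recv, Reset}
EG ~wait: greatest fixpoint, start Z0 = {Check, Store, Send, Recv, Reset}, keep only states in Sat with some successor in Z. Z1 = {Check, Store, Send, Recv}; fixed.
Sat(EG ~wait) = {Check, Store, Send, Recv}
Check ∈ Sat(EG ~wait) = {Check, Store, Send, Recv}, so the formula holds at Check.

Yes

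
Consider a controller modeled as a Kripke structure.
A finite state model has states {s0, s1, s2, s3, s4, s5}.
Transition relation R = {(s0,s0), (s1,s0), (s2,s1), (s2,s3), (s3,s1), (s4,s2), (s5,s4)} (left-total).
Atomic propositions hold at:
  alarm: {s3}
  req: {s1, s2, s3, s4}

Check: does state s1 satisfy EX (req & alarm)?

No

Sat(req & alarm) = {s3}
Sat(EX (req & alarm)) = {s : some successor in {s3}} = {s2}
s1 ∉ Sat(EX (req & alarm)) = {s2}, so the formula does not hold at s1.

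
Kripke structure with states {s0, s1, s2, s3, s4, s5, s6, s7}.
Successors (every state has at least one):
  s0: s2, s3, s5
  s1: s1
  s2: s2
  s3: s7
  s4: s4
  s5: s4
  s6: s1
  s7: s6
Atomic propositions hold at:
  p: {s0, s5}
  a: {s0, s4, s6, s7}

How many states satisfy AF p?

2

AF p: least fixpoint, start Z0 = {s0, s5}, add states with every successor in Z. Already a fixed point.
Sat(AF p) = {s0, s5}
|Sat(AF p)| = |{s0, s5}| = 2.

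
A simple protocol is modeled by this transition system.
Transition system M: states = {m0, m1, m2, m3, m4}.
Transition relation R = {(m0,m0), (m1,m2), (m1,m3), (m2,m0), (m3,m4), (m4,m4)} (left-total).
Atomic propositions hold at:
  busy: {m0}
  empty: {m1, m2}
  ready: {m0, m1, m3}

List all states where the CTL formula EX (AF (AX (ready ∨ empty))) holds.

{m0, m1, m2}

Sat(ready ∨ empty) = {m0, m1, m2, m3}
Sat(AX (ready ∨ empty)) = {s : every successor in {m0, m1, m2, m3}} = {m0, m1, m2}
AF (AX (ready ∨ empty)): least fixpoint, start Z0 = {m0, m1, m2}, add states with every successor in Z. Already a fixed point.
Sat(AF (AX (ready ∨ empty))) = {m0, m1, m2}
Sat(EX (AF (AX (ready ∨ empty)))) = {s : some successor in {m0, m1, m2}} = {m0, m1, m2}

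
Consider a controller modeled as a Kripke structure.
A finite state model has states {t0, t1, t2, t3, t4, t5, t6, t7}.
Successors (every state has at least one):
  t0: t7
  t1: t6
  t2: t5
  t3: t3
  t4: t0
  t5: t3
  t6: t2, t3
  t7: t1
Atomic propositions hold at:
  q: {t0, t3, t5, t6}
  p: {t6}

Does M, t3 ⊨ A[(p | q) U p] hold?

No

Sat(p | q) = {t0, t3, t5, t6}
A[(p | q) U p]: least fixpoint, start Z0 = Sat(p) = {t6}, add states in Sat(p | q) with every successor in Z. Already a fixed point.
Sat(A[(p | q) U p]) = {t6}
t3 ∉ Sat(A[(p | q) U p]) = {t6}, so the formula does not hold at t3.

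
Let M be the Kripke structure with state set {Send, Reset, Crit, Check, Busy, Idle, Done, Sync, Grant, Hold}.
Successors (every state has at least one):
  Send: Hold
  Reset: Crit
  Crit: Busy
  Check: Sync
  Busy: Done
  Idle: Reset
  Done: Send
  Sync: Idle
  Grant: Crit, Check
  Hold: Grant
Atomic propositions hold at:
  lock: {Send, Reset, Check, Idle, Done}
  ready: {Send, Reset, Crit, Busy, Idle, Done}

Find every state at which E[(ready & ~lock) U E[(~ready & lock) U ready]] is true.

Sat(~lock) = {Crit, Busy, Sync, Grant, Hold}
Sat(ready & ~lock) = {Crit, Busy}
Sat(~ready) = {Check, Sync, Grant, Hold}
Sat(~ready & lock) = {Check}
E[(~ready & lock) U ready]: least fixpoint, start Z0 = Sat(ready) = {Send, Reset, Crit, Busy, Idle, Done}, add states in Sat(~ready & lock) with some successor in Z. Already a fixed point.
Sat(E[(~ready & lock) U ready]) = {Send, Reset, Crit, Busy, Idle, Done}
E[(ready & ~lock) U E[(~ready & lock) U ready]]: least fixpoint, start Z0 = Sat(E[(~ready & lock) U ready]) = {Send, Reset, Crit, Busy, Idle, Done}, add states in Sat(ready & ~lock) with some successor in Z. Already a fixed point.
Sat(E[(ready & ~lock) U E[(~ready & lock) U ready]]) = {Send, Reset, Crit, Busy, Idle, Done}

{Send, Reset, Crit, Busy, Idle, Done}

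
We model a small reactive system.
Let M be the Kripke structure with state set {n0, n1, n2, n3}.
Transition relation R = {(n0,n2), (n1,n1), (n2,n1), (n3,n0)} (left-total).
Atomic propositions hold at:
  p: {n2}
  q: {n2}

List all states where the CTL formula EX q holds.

Sat(EX q) = {s : some successor in {n2}} = {n0}

{n0}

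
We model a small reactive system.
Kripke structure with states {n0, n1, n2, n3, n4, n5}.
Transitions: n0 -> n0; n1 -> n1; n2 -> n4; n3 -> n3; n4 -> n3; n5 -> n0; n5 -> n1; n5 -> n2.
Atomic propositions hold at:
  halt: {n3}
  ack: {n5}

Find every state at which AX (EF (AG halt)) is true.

AG halt: greatest fixpoint, start Z0 = {n3}, keep only states in Sat with every successor in Z. Already a fixed point.
Sat(AG halt) = {n3}
EF (AG halt): least fixpoint, start Z0 = {n3}, add states with some successor in Z. Z1 = {n3, n4}; Z2 = {n2, n3, n4}; Z3 = {n2, n3, n4, n5}; fixed.
Sat(EF (AG halt)) = {n2, n3, n4, n5}
Sat(AX (EF (AG halt))) = {s : every successor in {n2, n3, n4, n5}} = {n2, n3, n4}

{n2, n3, n4}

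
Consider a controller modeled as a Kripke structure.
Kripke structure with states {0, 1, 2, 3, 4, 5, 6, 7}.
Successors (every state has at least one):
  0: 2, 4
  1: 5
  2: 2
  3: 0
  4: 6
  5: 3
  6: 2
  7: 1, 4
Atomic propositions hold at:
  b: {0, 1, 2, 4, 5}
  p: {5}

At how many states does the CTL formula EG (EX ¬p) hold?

7

Sat(¬p) = {0, 1, 2, 3, 4, 6, 7}
Sat(EX ¬p) = {s : some successor in {0, 1, 2, 3, 4, 6, 7}} = {0, 2, 3, 4, 5, 6, 7}
EG (EX ¬p): greatest fixpoint, start Z0 = {0, 2, 3, 4, 5, 6, 7}, keep only states in Sat with some successor in Z. Already a fixed point.
Sat(EG (EX ¬p)) = {0, 2, 3, 4, 5, 6, 7}
|Sat(EG (EX ¬p))| = |{0, 2, 3, 4, 5, 6, 7}| = 7.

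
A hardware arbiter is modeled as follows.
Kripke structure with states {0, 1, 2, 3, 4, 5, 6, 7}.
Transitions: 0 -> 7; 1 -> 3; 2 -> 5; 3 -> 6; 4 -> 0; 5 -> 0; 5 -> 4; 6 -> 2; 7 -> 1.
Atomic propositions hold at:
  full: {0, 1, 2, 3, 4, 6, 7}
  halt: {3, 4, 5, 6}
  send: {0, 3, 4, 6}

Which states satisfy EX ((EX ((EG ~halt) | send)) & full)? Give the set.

Sat(~halt) = {0, 1, 2, 7}
EG ~halt: greatest fixpoint, start Z0 = {0, 1, 2, 7}, keep only states in Sat with some successor in Z. Z1 = {0, 7}; Z2 = {0}; Z3 = ∅; fixed.
Sat(EG ~halt) = ∅
Sat((EG ~halt) | send) = {0, 3, 4, 6}
Sat(EX ((EG ~halt) | send)) = {s : some successor in {0, 3, 4, 6}} = {1, 3, 4, 5}
Sat((EX ((EG ~halt) | send)) & full) = {1, 3, 4}
Sat(EX ((EX ((EG ~halt) | send)) & full)) = {s : some successor in {1, 3, 4}} = {1, 5, 7}

{1, 5, 7}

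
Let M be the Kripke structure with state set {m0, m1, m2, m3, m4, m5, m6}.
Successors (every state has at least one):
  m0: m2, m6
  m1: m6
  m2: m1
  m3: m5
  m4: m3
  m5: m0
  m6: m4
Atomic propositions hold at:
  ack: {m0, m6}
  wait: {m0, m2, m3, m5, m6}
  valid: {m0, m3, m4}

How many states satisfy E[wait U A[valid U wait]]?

A[valid U wait]: least fixpoint, start Z0 = Sat(wait) = {m0, m2, m3, m5, m6}, add states in Sat(valid) with every successor in Z. Z1 = {m0, m2, m3, m4, m5, m6}; fixed.
Sat(A[valid U wait]) = {m0, m2, m3, m4, m5, m6}
E[wait U A[valid U wait]]: least fixpoint, start Z0 = Sat(A[valid U wait]) = {m0, m2, m3, m4, m5, m6}, add states in Sat(wait) with some successor in Z. Already a fixed point.
Sat(E[wait U A[valid U wait]]) = {m0, m2, m3, m4, m5, m6}
|Sat(E[wait U A[valid U wait]])| = |{m0, m2, m3, m4, m5, m6}| = 6.

6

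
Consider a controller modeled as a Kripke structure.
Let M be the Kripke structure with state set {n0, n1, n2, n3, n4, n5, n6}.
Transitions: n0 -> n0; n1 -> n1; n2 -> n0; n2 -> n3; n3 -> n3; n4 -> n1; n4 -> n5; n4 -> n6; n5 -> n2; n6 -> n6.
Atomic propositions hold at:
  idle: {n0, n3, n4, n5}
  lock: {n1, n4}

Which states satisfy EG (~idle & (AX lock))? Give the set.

Sat(~idle) = {n1, n2, n6}
Sat(AX lock) = {s : every successor in {n1, n4}} = {n1}
Sat(~idle & (AX lock)) = {n1}
EG (~idle & (AX lock)): greatest fixpoint, start Z0 = {n1}, keep only states in Sat with some successor in Z. Already a fixed point.
Sat(EG (~idle & (AX lock))) = {n1}

{n1}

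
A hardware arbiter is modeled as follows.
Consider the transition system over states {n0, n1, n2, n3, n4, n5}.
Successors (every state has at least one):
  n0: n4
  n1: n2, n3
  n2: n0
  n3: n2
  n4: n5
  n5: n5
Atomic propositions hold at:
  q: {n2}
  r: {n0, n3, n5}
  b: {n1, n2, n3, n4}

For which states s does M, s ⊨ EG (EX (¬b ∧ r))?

{n4, n5}

Sat(¬b) = {n0, n5}
Sat(¬b ∧ r) = {n0, n5}
Sat(EX (¬b ∧ r)) = {s : some successor in {n0, n5}} = {n2, n4, n5}
EG (EX (¬b ∧ r)): greatest fixpoint, start Z0 = {n2, n4, n5}, keep only states in Sat with some successor in Z. Z1 = {n4, n5}; fixed.
Sat(EG (EX (¬b ∧ r))) = {n4, n5}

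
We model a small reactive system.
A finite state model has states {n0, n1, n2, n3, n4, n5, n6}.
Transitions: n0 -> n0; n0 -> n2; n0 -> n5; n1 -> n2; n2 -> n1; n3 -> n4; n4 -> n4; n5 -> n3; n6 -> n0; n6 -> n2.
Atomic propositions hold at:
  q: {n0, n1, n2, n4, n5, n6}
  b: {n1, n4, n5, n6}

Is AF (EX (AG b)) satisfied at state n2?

No

AG b: greatest fixpoint, start Z0 = {n1, n4, n5, n6}, keep only states in Sat with every successor in Z. Z1 = {n4}; fixed.
Sat(AG b) = {n4}
Sat(EX (AG b)) = {s : some successor in {n4}} = {n3, n4}
AF (EX (AG b)): least fixpoint, start Z0 = {n3, n4}, add states with every successor in Z. Z1 = {n3, n4, n5}; fixed.
Sat(AF (EX (AG b))) = {n3, n4, n5}
n2 ∉ Sat(AF (EX (AG b))) = {n3, n4, n5}, so the formula does not hold at n2.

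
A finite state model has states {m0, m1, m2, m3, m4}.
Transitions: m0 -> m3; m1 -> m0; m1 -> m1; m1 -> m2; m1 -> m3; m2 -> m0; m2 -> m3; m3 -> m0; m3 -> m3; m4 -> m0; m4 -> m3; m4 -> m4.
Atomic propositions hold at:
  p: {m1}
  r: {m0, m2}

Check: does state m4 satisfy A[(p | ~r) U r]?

Sat(~r) = {m1, m3, m4}
Sat(p | ~r) = {m1, m3, m4}
A[(p | ~r) U r]: least fixpoint, start Z0 = Sat(r) = {m0, m2}, add states in Sat(p | ~r) with every successor in Z. Already a fixed point.
Sat(A[(p | ~r) U r]) = {m0, m2}
m4 ∉ Sat(A[(p | ~r) U r]) = {m0, m2}, so the formula does not hold at m4.

No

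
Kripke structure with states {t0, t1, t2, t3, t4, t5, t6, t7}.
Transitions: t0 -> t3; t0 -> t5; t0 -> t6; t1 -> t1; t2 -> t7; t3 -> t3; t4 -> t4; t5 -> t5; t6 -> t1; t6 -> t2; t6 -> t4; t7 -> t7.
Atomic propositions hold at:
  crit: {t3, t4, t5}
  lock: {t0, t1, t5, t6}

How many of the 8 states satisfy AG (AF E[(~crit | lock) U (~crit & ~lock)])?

2

Sat(~crit) = {t0, t1, t2, t6, t7}
Sat(~crit | lock) = {t0, t1, t2, t5, t6, t7}
Sat(~lock) = {t2, t3, t4, t7}
Sat(~crit & ~lock) = {t2, t7}
E[(~crit | lock) U (~crit & ~lock)]: least fixpoint, start Z0 = Sat((~crit & ~lock)) = {t2, t7}, add states in Sat(~crit | lock) with some successor in Z. Z1 = {t2, t6, t7}; Z2 = {t0, t2, t6, t7}; fixed.
Sat(E[(~crit | lock) U (~crit & ~lock)]) = {t0, t2, t6, t7}
AF E[(~crit | lock) U (~crit & ~lock)]: least fixpoint, start Z0 = {t0, t2, t6, t7}, add states with every successor in Z. Already a fixed point.
Sat(AF E[(~crit | lock) U (~crit & ~lock)]) = {t0, t2, t6, t7}
AG (AF E[(~crit | lock) U (~crit & ~lock)]): greatest fixpoint, start Z0 = {t0, t2, t6, t7}, keep only states in Sat with every successor in Z. Z1 = {t2, t7}; fixed.
Sat(AG (AF E[(~crit | lock) U (~crit & ~lock)])) = {t2, t7}
|Sat(AG (AF E[(~crit | lock) U (~crit & ~lock)]))| = |{t2, t7}| = 2.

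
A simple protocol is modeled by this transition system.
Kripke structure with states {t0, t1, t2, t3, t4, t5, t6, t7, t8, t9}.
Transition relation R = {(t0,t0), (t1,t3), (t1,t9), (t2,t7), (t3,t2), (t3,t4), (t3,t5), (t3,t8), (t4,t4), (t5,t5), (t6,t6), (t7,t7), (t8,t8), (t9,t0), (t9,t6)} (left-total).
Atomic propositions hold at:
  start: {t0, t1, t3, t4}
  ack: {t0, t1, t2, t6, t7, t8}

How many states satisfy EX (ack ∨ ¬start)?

Sat(¬start) = {t2, t5, t6, t7, t8, t9}
Sat(ack ∨ ¬start) = {t0, t1, t2, t5, t6, t7, t8, t9}
Sat(EX (ack ∨ ¬start)) = {s : some successor in {t0, t1, t2, t5, t6, t7, t8, t9}} = {t0, t1, t2, t3, t5, t6, t7, t8, t9}
|Sat(EX (ack ∨ ¬start))| = |{t0, t1, t2, t3, t5, t6, t7, t8, t9}| = 9.

9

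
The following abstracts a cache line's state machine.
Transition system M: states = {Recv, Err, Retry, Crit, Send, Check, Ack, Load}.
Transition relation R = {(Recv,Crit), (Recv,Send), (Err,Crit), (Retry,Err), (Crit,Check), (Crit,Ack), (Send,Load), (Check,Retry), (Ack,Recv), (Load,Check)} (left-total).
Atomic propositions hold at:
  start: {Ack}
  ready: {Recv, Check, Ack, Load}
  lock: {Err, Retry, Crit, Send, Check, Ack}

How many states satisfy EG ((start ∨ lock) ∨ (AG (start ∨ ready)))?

4

Sat(start ∨ lock) = {Err, Retry, Crit, Send, Check, Ack}
Sat(start ∨ ready) = {Recv, Check, Ack, Load}
AG (start ∨ ready): greatest fixpoint, start Z0 = {Recv, Check, Ack, Load}, keep only states in Sat with every successor in Z. Z1 = {Ack, Load}; Z2 = ∅; fixed.
Sat(AG (start ∨ ready)) = ∅
Sat((start ∨ lock) ∨ (AG (start ∨ ready))) = {Err, Retry, Crit, Send, Check, Ack}
EG ((start ∨ lock) ∨ (AG (start ∨ ready))): greatest fixpoint, start Z0 = {Err, Retry, Crit, Send, Check, Ack}, keep only states in Sat with some successor in Z. Z1 = {Err, Retry, Crit, Check}; fixed.
Sat(EG ((start ∨ lock) ∨ (AG (start ∨ ready)))) = {Err, Retry, Crit, Check}
|Sat(EG ((start ∨ lock) ∨ (AG (start ∨ ready))))| = |{Err, Retry, Crit, Check}| = 4.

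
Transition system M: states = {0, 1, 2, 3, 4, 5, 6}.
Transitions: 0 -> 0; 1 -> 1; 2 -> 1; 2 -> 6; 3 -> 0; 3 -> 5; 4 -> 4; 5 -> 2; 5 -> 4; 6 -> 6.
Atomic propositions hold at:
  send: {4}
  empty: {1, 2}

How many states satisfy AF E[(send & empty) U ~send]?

6

Sat(send & empty) = ∅
Sat(~send) = {0, 1, 2, 3, 5, 6}
E[(send & empty) U ~send]: least fixpoint, start Z0 = Sat(~send) = {0, 1, 2, 3, 5, 6}, add states in Sat(send & empty) with some successor in Z. Already a fixed point.
Sat(E[(send & empty) U ~send]) = {0, 1, 2, 3, 5, 6}
AF E[(send & empty) U ~send]: least fixpoint, start Z0 = {0, 1, 2, 3, 5, 6}, add states with every successor in Z. Already a fixed point.
Sat(AF E[(send & empty) U ~send]) = {0, 1, 2, 3, 5, 6}
|Sat(AF E[(send & empty) U ~send])| = |{0, 1, 2, 3, 5, 6}| = 6.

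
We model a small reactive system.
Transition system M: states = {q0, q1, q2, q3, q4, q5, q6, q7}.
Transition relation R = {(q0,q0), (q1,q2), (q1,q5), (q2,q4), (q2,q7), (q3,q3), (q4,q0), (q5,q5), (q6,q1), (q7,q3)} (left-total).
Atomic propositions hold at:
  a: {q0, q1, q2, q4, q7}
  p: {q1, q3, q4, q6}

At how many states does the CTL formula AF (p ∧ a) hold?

Sat(p ∧ a) = {q1, q4}
AF (p ∧ a): least fixpoint, start Z0 = {q1, q4}, add states with every successor in Z. Z1 = {q1, q4, q6}; fixed.
Sat(AF (p ∧ a)) = {q1, q4, q6}
|Sat(AF (p ∧ a))| = |{q1, q4, q6}| = 3.

3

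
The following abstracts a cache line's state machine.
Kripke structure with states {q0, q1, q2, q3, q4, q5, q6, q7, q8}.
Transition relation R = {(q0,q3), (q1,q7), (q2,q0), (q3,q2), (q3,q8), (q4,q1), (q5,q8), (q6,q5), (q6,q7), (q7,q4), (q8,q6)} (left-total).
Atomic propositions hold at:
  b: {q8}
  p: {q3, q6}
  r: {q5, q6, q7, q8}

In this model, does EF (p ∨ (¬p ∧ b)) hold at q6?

Sat(¬p) = {q0, q1, q2, q4, q5, q7, q8}
Sat(¬p ∧ b) = {q8}
Sat(p ∨ (¬p ∧ b)) = {q3, q6, q8}
EF (p ∨ (¬p ∧ b)): least fixpoint, start Z0 = {q3, q6, q8}, add states with some successor in Z. Z1 = {q0, q3, q5, q6, q8}; Z2 = {q0, q2, q3, q5, q6, q8}; fixed.
Sat(EF (p ∨ (¬p ∧ b))) = {q0, q2, q3, q5, q6, q8}
q6 ∈ Sat(EF (p ∨ (¬p ∧ b))) = {q0, q2, q3, q5, q6, q8}, so the formula holds at q6.

Yes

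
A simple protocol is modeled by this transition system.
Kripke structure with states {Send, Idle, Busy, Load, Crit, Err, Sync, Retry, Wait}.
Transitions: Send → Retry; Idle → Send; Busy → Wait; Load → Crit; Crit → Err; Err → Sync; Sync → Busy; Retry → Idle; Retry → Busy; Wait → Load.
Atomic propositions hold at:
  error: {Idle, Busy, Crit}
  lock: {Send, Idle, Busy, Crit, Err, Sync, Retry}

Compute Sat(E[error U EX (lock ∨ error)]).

{Send, Idle, Load, Crit, Err, Sync, Retry}

Sat(lock ∨ error) = {Send, Idle, Busy, Crit, Err, Sync, Retry}
Sat(EX (lock ∨ error)) = {s : some successor in {Send, Idle, Busy, Crit, Err, Sync, Retry}} = {Send, Idle, Load, Crit, Err, Sync, Retry}
E[error U EX (lock ∨ error)]: least fixpoint, start Z0 = Sat(EX (lock ∨ error)) = {Send, Idle, Load, Crit, Err, Sync, Retry}, add states in Sat(error) with some successor in Z. Already a fixed point.
Sat(E[error U EX (lock ∨ error)]) = {Send, Idle, Load, Crit, Err, Sync, Retry}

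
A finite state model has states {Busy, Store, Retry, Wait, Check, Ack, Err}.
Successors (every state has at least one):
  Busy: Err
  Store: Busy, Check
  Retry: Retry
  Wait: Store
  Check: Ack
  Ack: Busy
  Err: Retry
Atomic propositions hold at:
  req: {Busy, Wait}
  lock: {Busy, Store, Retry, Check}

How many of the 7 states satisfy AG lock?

1

AG lock: greatest fixpoint, start Z0 = {Busy, Store, Retry, Check}, keep only states in Sat with every successor in Z. Z1 = {Store, Retry}; Z2 = {Retry}; fixed.
Sat(AG lock) = {Retry}
|Sat(AG lock)| = |{Retry}| = 1.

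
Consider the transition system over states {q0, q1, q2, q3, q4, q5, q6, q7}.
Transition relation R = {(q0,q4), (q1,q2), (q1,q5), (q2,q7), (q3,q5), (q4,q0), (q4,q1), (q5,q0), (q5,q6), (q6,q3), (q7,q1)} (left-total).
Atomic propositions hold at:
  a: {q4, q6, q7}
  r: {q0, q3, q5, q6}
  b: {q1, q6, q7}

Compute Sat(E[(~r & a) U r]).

{q0, q3, q4, q5, q6}

Sat(~r) = {q1, q2, q4, q7}
Sat(~r & a) = {q4, q7}
E[(~r & a) U r]: least fixpoint, start Z0 = Sat(r) = {q0, q3, q5, q6}, add states in Sat(~r & a) with some successor in Z. Z1 = {q0, q3, q4, q5, q6}; fixed.
Sat(E[(~r & a) U r]) = {q0, q3, q4, q5, q6}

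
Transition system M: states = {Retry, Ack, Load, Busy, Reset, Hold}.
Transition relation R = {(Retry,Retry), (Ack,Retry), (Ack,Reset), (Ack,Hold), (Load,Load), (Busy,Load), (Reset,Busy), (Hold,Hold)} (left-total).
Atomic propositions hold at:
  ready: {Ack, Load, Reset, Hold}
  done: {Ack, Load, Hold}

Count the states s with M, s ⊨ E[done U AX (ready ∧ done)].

Sat(ready ∧ done) = {Ack, Load, Hold}
Sat(AX (ready ∧ done)) = {s : every successor in {Ack, Load, Hold}} = {Load, Busy, Hold}
E[done U AX (ready ∧ done)]: least fixpoint, start Z0 = Sat(AX (ready ∧ done)) = {Load, Busy, Hold}, add states in Sat(done) with some successor in Z. Z1 = {Ack, Load, Busy, Hold}; fixed.
Sat(E[done U AX (ready ∧ done)]) = {Ack, Load, Busy, Hold}
|Sat(E[done U AX (ready ∧ done)])| = |{Ack, Load, Busy, Hold}| = 4.

4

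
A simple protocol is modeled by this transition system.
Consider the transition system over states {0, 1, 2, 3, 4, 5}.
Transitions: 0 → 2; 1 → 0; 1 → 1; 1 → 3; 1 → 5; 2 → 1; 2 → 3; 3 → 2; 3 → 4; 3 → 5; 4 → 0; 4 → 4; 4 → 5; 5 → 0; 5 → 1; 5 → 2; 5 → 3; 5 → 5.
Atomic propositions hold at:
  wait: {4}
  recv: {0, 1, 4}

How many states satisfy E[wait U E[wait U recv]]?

E[wait U recv]: least fixpoint, start Z0 = Sat(recv) = {0, 1, 4}, add states in Sat(wait) with some successor in Z. Already a fixed point.
Sat(E[wait U recv]) = {0, 1, 4}
E[wait U E[wait U recv]]: least fixpoint, start Z0 = Sat(E[wait U recv]) = {0, 1, 4}, add states in Sat(wait) with some successor in Z. Already a fixed point.
Sat(E[wait U E[wait U recv]]) = {0, 1, 4}
|Sat(E[wait U E[wait U recv]])| = |{0, 1, 4}| = 3.

3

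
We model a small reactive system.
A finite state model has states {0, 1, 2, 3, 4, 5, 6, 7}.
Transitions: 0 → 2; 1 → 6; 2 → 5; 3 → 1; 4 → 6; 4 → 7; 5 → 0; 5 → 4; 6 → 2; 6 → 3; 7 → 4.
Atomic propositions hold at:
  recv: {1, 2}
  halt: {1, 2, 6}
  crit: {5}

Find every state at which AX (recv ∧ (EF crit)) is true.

EF crit: least fixpoint, start Z0 = {5}, add states with some successor in Z. Z1 = {2, 5}; Z2 = {0, 2, 5, 6}; Z3 = {0, 1, 2, 4, 5, 6}; Z4 = {0, 1, 2, 3, 4, 5, 6, 7}; fixed.
Sat(EF crit) = {0, 1, 2, 3, 4, 5, 6, 7}
Sat(recv ∧ (EF crit)) = {1, 2}
Sat(AX (recv ∧ (EF crit))) = {s : every successor in {1, 2}} = {0, 3}

{0, 3}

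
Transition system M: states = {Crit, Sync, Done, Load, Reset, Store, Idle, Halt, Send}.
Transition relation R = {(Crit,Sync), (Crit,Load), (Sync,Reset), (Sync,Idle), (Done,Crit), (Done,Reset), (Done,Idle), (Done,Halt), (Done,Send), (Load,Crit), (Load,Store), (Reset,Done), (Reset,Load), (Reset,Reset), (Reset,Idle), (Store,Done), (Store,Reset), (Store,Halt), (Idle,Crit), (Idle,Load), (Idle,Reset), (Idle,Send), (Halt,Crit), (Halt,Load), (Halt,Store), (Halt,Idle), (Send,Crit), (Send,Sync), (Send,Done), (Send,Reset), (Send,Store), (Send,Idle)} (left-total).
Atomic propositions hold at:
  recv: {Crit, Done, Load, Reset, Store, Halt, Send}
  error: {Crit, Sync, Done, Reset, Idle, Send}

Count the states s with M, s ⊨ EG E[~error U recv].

7

Sat(~error) = {Load, Store, Halt}
E[~error U recv]: least fixpoint, start Z0 = Sat(recv) = {Crit, Done, Load, Reset, Store, Halt, Send}, add states in Sat(~error) with some successor in Z. Already a fixed point.
Sat(E[~error U recv]) = {Crit, Done, Load, Reset, Store, Halt, Send}
EG E[~error U recv]: greatest fixpoint, start Z0 = {Crit, Done, Load, Reset, Store, Halt, Send}, keep only states in Sat with some successor in Z. Already a fixed point.
Sat(EG E[~error U recv]) = {Crit, Done, Load, Reset, Store, Halt, Send}
|Sat(EG E[~error U recv])| = |{Crit, Done, Load, Reset, Store, Halt, Send}| = 7.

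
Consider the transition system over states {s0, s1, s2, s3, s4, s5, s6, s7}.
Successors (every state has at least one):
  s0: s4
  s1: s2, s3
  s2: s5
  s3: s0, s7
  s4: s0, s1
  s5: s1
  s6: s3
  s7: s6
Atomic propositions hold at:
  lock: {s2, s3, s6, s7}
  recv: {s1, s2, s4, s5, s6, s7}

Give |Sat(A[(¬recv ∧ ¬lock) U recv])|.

Sat(¬recv) = {s0, s3}
Sat(¬lock) = {s0, s1, s4, s5}
Sat(¬recv ∧ ¬lock) = {s0}
A[(¬recv ∧ ¬lock) U recv]: least fixpoint, start Z0 = Sat(recv) = {s1, s2, s4, s5, s6, s7}, add states in Sat(¬recv ∧ ¬lock) with every successor in Z. Z1 = {s0, s1, s2, s4, s5, s6, s7}; fixed.
Sat(A[(¬recv ∧ ¬lock) U recv]) = {s0, s1, s2, s4, s5, s6, s7}
|Sat(A[(¬recv ∧ ¬lock) U recv])| = |{s0, s1, s2, s4, s5, s6, s7}| = 7.

7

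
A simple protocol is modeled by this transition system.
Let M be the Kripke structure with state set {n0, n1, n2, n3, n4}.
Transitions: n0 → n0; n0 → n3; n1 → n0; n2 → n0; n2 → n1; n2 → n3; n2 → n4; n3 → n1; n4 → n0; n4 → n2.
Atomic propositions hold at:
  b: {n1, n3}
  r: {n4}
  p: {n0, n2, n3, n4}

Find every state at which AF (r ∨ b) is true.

{n1, n3, n4}

Sat(r ∨ b) = {n1, n3, n4}
AF (r ∨ b): least fixpoint, start Z0 = {n1, n3, n4}, add states with every successor in Z. Already a fixed point.
Sat(AF (r ∨ b)) = {n1, n3, n4}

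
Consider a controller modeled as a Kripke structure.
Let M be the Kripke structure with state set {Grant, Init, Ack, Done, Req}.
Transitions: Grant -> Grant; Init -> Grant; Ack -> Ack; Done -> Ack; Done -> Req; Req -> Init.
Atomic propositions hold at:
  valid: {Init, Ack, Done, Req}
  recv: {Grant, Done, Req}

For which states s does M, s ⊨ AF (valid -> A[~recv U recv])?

{Grant, Init, Done, Req}

Sat(~recv) = {Init, Ack}
A[~recv U recv]: least fixpoint, start Z0 = Sat(recv) = {Grant, Done, Req}, add states in Sat(~recv) with every successor in Z. Z1 = {Grant, Init, Done, Req}; fixed.
Sat(A[~recv U recv]) = {Grant, Init, Done, Req}
Sat(valid -> A[~recv U recv]) = {Grant, Init, Done, Req}
AF (valid -> A[~recv U recv]): least fixpoint, start Z0 = {Grant, Init, Done, Req}, add states with every successor in Z. Already a fixed point.
Sat(AF (valid -> A[~recv U recv])) = {Grant, Init, Done, Req}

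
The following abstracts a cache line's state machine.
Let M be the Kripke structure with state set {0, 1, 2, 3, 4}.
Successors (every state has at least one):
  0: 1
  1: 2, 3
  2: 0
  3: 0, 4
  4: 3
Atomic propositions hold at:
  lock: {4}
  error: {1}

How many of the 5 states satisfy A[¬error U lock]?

Sat(¬error) = {0, 2, 3, 4}
A[¬error U lock]: least fixpoint, start Z0 = Sat(lock) = {4}, add states in Sat(¬error) with every successor in Z. Already a fixed point.
Sat(A[¬error U lock]) = {4}
|Sat(A[¬error U lock])| = |{4}| = 1.

1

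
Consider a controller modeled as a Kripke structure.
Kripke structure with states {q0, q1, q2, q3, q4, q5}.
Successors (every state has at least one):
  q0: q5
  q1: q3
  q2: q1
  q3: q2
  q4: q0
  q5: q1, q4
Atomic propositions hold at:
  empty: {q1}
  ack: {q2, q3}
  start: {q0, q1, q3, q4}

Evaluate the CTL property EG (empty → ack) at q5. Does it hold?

Yes

Sat(empty → ack) = {q0, q2, q3, q4, q5}
EG (empty → ack): greatest fixpoint, start Z0 = {q0, q2, q3, q4, q5}, keep only states in Sat with some successor in Z. Z1 = {q0, q3, q4, q5}; Z2 = {q0, q4, q5}; fixed.
Sat(EG (empty → ack)) = {q0, q4, q5}
q5 ∈ Sat(EG (empty → ack)) = {q0, q4, q5}, so the formula holds at q5.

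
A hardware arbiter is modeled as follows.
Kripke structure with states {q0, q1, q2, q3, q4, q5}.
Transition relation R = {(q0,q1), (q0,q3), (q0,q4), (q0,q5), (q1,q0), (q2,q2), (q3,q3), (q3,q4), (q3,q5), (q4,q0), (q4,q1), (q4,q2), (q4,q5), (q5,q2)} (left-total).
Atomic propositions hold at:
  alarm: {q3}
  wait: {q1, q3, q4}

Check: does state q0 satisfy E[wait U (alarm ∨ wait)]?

Sat(alarm ∨ wait) = {q1, q3, q4}
E[wait U (alarm ∨ wait)]: least fixpoint, start Z0 = Sat((alarm ∨ wait)) = {q1, q3, q4}, add states in Sat(wait) with some successor in Z. Already a fixed point.
Sat(E[wait U (alarm ∨ wait)]) = {q1, q3, q4}
q0 ∉ Sat(E[wait U (alarm ∨ wait)]) = {q1, q3, q4}, so the formula does not hold at q0.

No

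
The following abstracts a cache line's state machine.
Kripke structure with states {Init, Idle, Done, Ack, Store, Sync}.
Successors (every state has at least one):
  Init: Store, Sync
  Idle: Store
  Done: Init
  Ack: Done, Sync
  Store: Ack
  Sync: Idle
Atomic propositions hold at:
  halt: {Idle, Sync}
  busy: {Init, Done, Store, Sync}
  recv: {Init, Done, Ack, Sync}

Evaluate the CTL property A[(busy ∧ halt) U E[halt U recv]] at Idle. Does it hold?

Sat(busy ∧ halt) = {Sync}
E[halt U recv]: least fixpoint, start Z0 = Sat(recv) = {Init, Done, Ack, Sync}, add states in Sat(halt) with some successor in Z. Already a fixed point.
Sat(E[halt U recv]) = {Init, Done, Ack, Sync}
A[(busy ∧ halt) U E[halt U recv]]: least fixpoint, start Z0 = Sat(E[halt U recv]) = {Init, Done, Ack, Sync}, add states in Sat(busy ∧ halt) with every successor in Z. Already a fixed point.
Sat(A[(busy ∧ halt) U E[halt U recv]]) = {Init, Done, Ack, Sync}
Idle ∉ Sat(A[(busy ∧ halt) U E[halt U recv]]) = {Init, Done, Ack, Sync}, so the formula does not hold at Idle.

No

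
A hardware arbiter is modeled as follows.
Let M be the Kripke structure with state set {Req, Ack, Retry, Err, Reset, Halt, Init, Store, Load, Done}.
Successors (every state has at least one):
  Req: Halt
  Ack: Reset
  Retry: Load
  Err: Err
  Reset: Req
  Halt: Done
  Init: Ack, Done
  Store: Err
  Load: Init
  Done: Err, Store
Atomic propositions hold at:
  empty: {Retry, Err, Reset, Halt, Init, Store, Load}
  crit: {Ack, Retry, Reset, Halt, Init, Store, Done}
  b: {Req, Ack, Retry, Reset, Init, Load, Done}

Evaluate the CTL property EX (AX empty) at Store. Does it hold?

Sat(AX empty) = {s : every successor in {Retry, Err, Reset, Halt, Init, Store, Load}} = {Req, Ack, Retry, Err, Store, Load, Done}
Sat(EX (AX empty)) = {s : some successor in {Req, Ack, Retry, Err, Store, Load, Done}} = {Retry, Err, Reset, Halt, Init, Store, Done}
Store ∈ Sat(EX (AX empty)) = {Retry, Err, Reset, Halt, Init, Store, Done}, so the formula holds at Store.

Yes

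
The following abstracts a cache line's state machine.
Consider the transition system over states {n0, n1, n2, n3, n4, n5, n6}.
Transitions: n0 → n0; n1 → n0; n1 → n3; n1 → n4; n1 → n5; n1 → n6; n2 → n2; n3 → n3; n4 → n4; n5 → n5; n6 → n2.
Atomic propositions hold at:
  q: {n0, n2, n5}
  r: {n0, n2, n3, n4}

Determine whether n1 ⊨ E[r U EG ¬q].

Sat(¬q) = {n1, n3, n4, n6}
EG ¬q: greatest fixpoint, start Z0 = {n1, n3, n4, n6}, keep only states in Sat with some successor in Z. Z1 = {n1, n3, n4}; fixed.
Sat(EG ¬q) = {n1, n3, n4}
E[r U EG ¬q]: least fixpoint, start Z0 = Sat(EG ¬q) = {n1, n3, n4}, add states in Sat(r) with some successor in Z. Already a fixed point.
Sat(E[r U EG ¬q]) = {n1, n3, n4}
n1 ∈ Sat(E[r U EG ¬q]) = {n1, n3, n4}, so the formula holds at n1.

Yes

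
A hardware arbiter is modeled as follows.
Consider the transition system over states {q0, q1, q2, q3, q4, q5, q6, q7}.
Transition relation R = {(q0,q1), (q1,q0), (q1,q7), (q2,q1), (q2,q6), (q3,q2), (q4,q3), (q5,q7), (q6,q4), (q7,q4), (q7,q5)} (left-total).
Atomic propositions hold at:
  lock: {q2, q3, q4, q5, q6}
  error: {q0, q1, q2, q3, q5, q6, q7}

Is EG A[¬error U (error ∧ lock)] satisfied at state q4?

Yes

Sat(¬error) = {q4}
Sat(error ∧ lock) = {q2, q3, q5, q6}
A[¬error U (error ∧ lock)]: least fixpoint, start Z0 = Sat((error ∧ lock)) = {q2, q3, q5, q6}, add states in Sat(¬error) with every successor in Z. Z1 = {q2, q3, q4, q5, q6}; fixed.
Sat(A[¬error U (error ∧ lock)]) = {q2, q3, q4, q5, q6}
EG A[¬error U (error ∧ lock)]: greatest fixpoint, start Z0 = {q2, q3, q4, q5, q6}, keep only states in Sat with some successor in Z. Z1 = {q2, q3, q4, q6}; fixed.
Sat(EG A[¬error U (error ∧ lock)]) = {q2, q3, q4, q6}
q4 ∈ Sat(EG A[¬error U (error ∧ lock)]) = {q2, q3, q4, q6}, so the formula holds at q4.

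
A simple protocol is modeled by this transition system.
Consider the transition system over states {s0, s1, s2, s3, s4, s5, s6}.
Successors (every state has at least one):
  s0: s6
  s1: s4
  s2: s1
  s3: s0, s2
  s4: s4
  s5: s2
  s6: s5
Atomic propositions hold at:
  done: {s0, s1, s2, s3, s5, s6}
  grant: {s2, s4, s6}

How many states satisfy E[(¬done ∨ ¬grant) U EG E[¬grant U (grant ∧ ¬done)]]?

Sat(¬done) = {s4}
Sat(¬grant) = {s0, s1, s3, s5}
Sat(¬done ∨ ¬grant) = {s0, s1, s3, s4, s5}
Sat(grant ∧ ¬done) = {s4}
E[¬grant U (grant ∧ ¬done)]: least fixpoint, start Z0 = Sat((grant ∧ ¬done)) = {s4}, add states in Sat(¬grant) with some successor in Z. Z1 = {s1, s4}; fixed.
Sat(E[¬grant U (grant ∧ ¬done)]) = {s1, s4}
EG E[¬grant U (grant ∧ ¬done)]: greatest fixpoint, start Z0 = {s1, s4}, keep only states in Sat with some successor in Z. Already a fixed point.
Sat(EG E[¬grant U (grant ∧ ¬done)]) = {s1, s4}
E[(¬done ∨ ¬grant) U EG E[¬grant U (grant ∧ ¬done)]]: least fixpoint, start Z0 = Sat(EG E[¬grant U (grant ∧ ¬done)]) = {s1, s4}, add states in Sat(¬done ∨ ¬grant) with some successor in Z. Already a fixed point.
Sat(E[(¬done ∨ ¬grant) U EG E[¬grant U (grant ∧ ¬done)]]) = {s1, s4}
|Sat(E[(¬done ∨ ¬grant) U EG E[¬grant U (grant ∧ ¬done)]])| = |{s1, s4}| = 2.

2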